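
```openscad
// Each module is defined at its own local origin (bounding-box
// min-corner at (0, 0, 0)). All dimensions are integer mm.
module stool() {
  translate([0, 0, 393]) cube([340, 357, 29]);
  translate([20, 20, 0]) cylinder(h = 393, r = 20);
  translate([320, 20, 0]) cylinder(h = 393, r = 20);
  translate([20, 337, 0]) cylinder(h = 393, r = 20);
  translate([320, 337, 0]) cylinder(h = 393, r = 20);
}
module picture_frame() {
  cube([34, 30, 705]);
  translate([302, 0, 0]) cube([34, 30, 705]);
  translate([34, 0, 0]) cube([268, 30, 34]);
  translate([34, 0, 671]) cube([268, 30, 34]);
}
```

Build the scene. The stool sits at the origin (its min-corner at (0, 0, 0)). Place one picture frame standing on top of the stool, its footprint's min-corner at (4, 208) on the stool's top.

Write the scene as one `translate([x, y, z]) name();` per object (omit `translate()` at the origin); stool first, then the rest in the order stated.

stool();
translate([4, 208, 422]) picture_frame();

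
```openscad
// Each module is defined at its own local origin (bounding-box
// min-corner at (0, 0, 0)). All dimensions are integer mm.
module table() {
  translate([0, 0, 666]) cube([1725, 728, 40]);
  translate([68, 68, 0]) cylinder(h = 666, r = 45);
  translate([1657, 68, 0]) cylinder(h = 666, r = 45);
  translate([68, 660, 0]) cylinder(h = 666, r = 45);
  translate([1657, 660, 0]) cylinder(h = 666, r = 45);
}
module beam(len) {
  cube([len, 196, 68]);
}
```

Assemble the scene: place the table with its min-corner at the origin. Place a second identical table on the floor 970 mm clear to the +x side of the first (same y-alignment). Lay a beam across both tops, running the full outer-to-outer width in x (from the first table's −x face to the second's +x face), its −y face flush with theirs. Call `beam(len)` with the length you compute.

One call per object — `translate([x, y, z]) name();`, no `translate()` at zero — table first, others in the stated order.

table();
translate([2695, 0, 0]) table();
translate([0, 0, 706]) beam(4420);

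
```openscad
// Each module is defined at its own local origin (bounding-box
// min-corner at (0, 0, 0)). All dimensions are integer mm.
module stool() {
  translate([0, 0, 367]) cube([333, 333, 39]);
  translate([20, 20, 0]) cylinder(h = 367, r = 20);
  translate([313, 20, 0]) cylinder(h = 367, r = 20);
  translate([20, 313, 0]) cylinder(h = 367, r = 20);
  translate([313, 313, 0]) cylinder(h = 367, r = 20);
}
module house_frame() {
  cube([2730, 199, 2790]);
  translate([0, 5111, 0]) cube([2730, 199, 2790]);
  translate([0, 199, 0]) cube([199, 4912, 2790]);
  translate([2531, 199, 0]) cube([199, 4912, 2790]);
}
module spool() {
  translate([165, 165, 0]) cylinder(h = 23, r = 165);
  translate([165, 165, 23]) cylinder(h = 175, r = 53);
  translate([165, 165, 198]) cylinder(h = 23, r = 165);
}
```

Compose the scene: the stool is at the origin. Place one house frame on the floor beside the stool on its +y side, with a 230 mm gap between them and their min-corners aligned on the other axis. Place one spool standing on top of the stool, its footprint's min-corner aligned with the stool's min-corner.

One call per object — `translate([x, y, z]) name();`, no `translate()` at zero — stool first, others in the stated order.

stool();
translate([0, 563, 0]) house_frame();
translate([0, 0, 406]) spool();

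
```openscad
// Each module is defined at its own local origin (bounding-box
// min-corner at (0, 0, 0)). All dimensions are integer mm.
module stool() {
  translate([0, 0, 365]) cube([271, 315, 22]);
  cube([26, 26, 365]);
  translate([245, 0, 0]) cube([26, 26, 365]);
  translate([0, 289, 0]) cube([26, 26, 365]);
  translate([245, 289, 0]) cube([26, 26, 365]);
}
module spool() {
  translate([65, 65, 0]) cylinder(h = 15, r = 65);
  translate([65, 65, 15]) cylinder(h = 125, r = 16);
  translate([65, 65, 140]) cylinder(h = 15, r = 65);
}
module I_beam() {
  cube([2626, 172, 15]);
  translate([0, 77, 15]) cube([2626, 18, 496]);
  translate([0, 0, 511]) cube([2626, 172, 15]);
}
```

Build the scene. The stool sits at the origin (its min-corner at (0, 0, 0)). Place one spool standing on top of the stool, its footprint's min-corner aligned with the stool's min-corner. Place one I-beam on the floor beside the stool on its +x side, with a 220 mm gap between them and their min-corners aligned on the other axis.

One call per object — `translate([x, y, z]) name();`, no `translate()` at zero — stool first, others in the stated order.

stool();
translate([0, 0, 387]) spool();
translate([491, 0, 0]) I_beam();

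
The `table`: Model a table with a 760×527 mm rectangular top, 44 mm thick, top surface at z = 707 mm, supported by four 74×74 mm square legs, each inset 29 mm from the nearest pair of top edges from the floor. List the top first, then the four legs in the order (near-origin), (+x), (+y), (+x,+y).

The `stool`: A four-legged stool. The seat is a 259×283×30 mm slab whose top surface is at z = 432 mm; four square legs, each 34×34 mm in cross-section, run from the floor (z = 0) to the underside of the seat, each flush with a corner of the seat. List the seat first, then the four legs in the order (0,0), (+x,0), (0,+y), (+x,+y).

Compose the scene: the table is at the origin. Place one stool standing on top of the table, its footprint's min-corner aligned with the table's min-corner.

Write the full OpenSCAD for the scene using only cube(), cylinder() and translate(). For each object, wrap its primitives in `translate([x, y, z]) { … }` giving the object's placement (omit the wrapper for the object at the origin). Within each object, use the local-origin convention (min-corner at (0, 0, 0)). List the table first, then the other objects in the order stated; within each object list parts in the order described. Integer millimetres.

translate([0, 0, 663]) cube([760, 527, 44]);
translate([29, 29, 0]) cube([74, 74, 663]);
translate([657, 29, 0]) cube([74, 74, 663]);
translate([29, 424, 0]) cube([74, 74, 663]);
translate([657, 424, 0]) cube([74, 74, 663]);
translate([0, 0, 707]) {
  translate([0, 0, 402]) cube([259, 283, 30]);
  cube([34, 34, 402]);
  translate([225, 0, 0]) cube([34, 34, 402]);
  translate([0, 249, 0]) cube([34, 34, 402]);
  translate([225, 249, 0]) cube([34, 34, 402]);
}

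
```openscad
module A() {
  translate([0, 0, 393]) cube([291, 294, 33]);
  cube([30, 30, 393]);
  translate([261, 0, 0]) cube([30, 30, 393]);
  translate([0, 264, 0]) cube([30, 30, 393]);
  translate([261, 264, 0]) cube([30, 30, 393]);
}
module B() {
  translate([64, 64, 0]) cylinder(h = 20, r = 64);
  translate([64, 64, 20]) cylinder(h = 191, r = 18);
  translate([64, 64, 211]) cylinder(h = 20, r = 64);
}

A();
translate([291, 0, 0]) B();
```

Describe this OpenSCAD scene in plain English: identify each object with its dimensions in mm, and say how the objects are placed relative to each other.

A is a four-legged stool. The seat is 291×294 mm, 33 mm thick, top at z = 426 mm. It stands on four square legs, each 30×30 mm in cross-section, from z = 0 to the seat underside, each flush with a corner of the seat.

B is a spool: two coaxial disc flanges of radius 64 mm and thickness 20 mm, joined by a core cylinder of radius 18 mm and height 191 mm. The lower flange rests on z = 0 and the three cylinders share a vertical axis.

The spool is against the stool's +x side, with their −y faces flush.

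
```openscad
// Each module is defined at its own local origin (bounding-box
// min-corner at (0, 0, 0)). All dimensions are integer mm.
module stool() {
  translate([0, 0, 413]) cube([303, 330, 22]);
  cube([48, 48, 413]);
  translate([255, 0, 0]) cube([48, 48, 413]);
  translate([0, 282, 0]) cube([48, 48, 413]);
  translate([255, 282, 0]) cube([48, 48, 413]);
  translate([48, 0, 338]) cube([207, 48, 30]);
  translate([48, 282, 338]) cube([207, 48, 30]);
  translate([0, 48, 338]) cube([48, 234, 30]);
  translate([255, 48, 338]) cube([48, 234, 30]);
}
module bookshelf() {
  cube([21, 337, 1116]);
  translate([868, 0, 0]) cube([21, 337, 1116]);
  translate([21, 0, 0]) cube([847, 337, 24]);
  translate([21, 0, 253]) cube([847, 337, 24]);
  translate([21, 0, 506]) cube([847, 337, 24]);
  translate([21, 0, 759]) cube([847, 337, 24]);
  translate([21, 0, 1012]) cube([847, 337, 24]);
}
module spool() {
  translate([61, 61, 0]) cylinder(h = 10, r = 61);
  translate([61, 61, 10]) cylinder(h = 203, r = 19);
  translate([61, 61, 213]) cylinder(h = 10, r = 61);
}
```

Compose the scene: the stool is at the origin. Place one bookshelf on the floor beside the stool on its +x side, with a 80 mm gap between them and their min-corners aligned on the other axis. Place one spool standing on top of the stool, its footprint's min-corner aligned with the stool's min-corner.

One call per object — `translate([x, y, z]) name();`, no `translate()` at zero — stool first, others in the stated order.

stool();
translate([383, 0, 0]) bookshelf();
translate([0, 0, 435]) spool();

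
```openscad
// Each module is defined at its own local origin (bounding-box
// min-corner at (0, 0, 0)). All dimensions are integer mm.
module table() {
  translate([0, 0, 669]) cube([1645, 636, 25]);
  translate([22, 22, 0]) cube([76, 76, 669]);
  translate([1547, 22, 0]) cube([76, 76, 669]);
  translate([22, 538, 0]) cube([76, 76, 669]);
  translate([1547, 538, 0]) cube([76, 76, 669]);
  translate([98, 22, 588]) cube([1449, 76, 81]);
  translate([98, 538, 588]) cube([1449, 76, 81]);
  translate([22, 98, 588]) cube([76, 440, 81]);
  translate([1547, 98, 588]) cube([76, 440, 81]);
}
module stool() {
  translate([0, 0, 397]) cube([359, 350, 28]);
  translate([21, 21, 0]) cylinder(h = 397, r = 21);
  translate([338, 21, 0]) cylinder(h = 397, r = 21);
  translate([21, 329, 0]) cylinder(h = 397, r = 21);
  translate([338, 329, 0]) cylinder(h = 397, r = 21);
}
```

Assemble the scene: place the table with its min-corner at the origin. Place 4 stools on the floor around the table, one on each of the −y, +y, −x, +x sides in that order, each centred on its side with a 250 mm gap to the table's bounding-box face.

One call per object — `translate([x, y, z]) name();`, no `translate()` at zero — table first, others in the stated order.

table();
translate([643, -600, 0]) stool();
translate([643, 886, 0]) stool();
translate([-609, 143, 0]) stool();
translate([1895, 143, 0]) stool();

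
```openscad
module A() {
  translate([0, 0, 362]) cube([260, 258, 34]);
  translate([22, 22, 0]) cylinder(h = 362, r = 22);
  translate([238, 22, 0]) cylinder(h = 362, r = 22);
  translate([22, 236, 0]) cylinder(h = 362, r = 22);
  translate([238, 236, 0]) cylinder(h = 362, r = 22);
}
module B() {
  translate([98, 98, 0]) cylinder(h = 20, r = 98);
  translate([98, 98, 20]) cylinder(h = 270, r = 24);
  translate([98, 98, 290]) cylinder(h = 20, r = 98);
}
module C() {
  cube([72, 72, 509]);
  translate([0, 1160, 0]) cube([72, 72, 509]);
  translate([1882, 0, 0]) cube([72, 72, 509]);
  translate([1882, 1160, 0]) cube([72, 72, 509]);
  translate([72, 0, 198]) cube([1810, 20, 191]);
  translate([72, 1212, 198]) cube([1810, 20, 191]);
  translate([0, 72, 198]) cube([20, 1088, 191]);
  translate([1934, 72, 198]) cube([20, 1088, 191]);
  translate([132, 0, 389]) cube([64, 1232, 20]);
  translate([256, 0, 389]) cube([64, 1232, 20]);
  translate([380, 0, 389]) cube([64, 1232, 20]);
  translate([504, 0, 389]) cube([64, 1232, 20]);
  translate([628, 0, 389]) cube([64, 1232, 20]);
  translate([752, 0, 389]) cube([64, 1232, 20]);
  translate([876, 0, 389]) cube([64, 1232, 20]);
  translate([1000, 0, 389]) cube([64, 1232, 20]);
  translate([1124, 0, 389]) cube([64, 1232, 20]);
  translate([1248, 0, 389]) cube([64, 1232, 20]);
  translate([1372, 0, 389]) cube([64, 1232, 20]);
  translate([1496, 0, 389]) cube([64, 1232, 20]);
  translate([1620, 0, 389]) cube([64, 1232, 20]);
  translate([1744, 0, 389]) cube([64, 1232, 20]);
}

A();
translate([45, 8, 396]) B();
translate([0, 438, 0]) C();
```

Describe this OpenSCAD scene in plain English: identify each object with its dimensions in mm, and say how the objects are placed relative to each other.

A is a four-legged stool. The seat is 260×258 mm, 34 mm thick, top at z = 396 mm. It stands on four round legs, each 44 mm in diameter, from z = 0 to the seat underside, each leg's axis is inset half a diameter from the nearest pair of seat edges (so the leg's bounding box is flush with the corner).

B is a spool: two coaxial disc flanges of radius 98 mm and thickness 20 mm, joined by a core cylinder of radius 24 mm and height 270 mm. The lower flange rests on z = 0 and the three cylinders share a vertical axis.

C is a bed frame 1954 mm long (x) by 1232 mm wide (y). Four 72×72 mm corner posts, 509 mm tall, at the corners of the footprint. Four rails of 20 mm thickness and 191 mm height run between adjacent posts with their undersides at z = 198 mm, their outer faces flush with the outside of the frame (the two x-running rails run between the posts' inner faces; the two y-running rails run between the posts' inner faces). 14 slats, each 64 mm wide (x) and 20 mm thick, lie across the top of the two x-running rails, running the full 1232 mm width of the frame in y; the slats are evenly spaced along x between the inner faces of the end posts with equal gaps (rounded down to the nearest mm) at the −x end and between each pair — any rounding remainder accumulates at the +x end.

The spool is on top of the stool. The bed frame is on the floor beside the stool on its +y side.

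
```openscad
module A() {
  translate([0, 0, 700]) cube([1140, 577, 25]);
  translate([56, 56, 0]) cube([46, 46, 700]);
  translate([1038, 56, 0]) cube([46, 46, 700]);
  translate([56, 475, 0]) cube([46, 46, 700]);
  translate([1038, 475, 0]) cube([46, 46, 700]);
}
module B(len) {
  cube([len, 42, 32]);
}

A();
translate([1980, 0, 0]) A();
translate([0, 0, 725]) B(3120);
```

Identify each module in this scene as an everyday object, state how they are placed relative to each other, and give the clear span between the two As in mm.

Second table starts at x = 1980; first ends at x = 1140; clear span = 1980 − 1140 = 840 mm.

A is a table. B is a beam. A beam spans the tops of two tables. The clear span between the two tables is 840 mm.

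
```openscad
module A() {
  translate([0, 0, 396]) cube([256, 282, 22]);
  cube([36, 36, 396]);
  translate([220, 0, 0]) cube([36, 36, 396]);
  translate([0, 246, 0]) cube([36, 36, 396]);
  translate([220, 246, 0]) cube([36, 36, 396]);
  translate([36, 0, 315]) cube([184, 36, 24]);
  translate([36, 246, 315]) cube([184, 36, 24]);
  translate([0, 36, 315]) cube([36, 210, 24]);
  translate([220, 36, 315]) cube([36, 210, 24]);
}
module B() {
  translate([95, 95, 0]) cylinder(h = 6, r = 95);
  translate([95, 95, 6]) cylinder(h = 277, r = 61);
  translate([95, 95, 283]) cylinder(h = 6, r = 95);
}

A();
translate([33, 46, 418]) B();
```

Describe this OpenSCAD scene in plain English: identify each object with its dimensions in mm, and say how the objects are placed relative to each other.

A is a simple wooden stool: a rectangular seat 256 mm (x) by 282 mm (y), 22 mm thick, top face at z = 418 mm, on four square legs, each 36×36 mm in cross-section. The legs rest on z = 0, each flush with a corner of the seat. Four stretchers, 36 mm wide and 24 mm tall, connect adjacent legs with their undersides at z = 315 mm, each running between the inner faces of the legs it joins and aligned with the legs' outer faces on the other axis.

B is a spool: two coaxial disc flanges of radius 95 mm and thickness 6 mm, joined by a core cylinder of radius 61 mm and height 277 mm. The lower flange rests on z = 0 and the three cylinders share a vertical axis.

The spool is on top of the stool, centred.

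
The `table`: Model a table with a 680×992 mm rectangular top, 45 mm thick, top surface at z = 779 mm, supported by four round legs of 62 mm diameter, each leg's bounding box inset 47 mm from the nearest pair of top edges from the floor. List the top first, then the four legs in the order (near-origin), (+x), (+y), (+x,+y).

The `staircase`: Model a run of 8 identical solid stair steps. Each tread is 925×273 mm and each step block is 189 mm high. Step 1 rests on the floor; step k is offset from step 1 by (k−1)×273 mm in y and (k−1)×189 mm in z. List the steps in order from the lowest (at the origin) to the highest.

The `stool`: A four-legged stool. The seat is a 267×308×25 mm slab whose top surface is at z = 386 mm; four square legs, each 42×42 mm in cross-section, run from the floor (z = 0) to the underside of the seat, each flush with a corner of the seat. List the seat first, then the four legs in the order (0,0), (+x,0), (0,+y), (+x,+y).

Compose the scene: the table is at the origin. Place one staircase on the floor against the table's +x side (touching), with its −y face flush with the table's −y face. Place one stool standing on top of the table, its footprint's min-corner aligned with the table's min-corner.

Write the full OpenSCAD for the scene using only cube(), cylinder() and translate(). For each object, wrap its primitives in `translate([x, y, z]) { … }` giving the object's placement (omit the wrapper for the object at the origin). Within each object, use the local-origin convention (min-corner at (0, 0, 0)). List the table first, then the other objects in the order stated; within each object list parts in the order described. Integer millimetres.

translate([0, 0, 734]) cube([680, 992, 45]);
translate([78, 78, 0]) cylinder(h = 734, r = 31);
translate([602, 78, 0]) cylinder(h = 734, r = 31);
translate([78, 914, 0]) cylinder(h = 734, r = 31);
translate([602, 914, 0]) cylinder(h = 734, r = 31);
translate([680, 0, 0]) {
  cube([925, 273, 189]);
  translate([0, 273, 189]) cube([925, 273, 189]);
  translate([0, 546, 378]) cube([925, 273, 189]);
  translate([0, 819, 567]) cube([925, 273, 189]);
  translate([0, 1092, 756]) cube([925, 273, 189]);
  translate([0, 1365, 945]) cube([925, 273, 189]);
  translate([0, 1638, 1134]) cube([925, 273, 189]);
  translate([0, 1911, 1323]) cube([925, 273, 189]);
}
translate([0, 0, 779]) {
  translate([0, 0, 361]) cube([267, 308, 25]);
  cube([42, 42, 361]);
  translate([225, 0, 0]) cube([42, 42, 361]);
  translate([0, 266, 0]) cube([42, 42, 361]);
  translate([225, 266, 0]) cube([42, 42, 361]);
}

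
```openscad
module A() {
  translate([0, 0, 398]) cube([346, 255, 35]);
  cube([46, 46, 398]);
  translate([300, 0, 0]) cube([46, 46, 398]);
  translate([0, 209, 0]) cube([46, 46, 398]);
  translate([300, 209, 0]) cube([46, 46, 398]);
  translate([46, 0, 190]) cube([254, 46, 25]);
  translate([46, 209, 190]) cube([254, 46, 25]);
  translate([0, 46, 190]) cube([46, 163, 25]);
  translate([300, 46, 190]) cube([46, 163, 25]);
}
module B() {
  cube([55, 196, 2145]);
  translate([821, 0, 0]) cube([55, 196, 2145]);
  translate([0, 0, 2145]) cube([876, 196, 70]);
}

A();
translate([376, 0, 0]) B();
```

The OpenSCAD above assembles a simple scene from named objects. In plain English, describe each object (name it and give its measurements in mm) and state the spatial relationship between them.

A is a simple wooden stool: a rectangular seat 346 mm (x) by 255 mm (y), 35 mm thick, top face at z = 433 mm, on four square legs, each 46×46 mm in cross-section. The legs rest on z = 0, each flush with a corner of the seat. Four stretchers, 46 mm wide and 25 mm tall, connect adjacent legs with their undersides at z = 190 mm, each running between the inner faces of the legs it joins and aligned with the legs' outer faces on the other axis.

B is a door frame. The clear opening is 766 mm wide and 2145 mm high. Two 55 mm wide jambs, 196 mm deep, stand either side of the opening from the floor to the top of the opening. A 70 mm thick head sits across the top of both jambs, spanning the full outside width of the frame.

The door frame is on the floor beside the stool on its +x side.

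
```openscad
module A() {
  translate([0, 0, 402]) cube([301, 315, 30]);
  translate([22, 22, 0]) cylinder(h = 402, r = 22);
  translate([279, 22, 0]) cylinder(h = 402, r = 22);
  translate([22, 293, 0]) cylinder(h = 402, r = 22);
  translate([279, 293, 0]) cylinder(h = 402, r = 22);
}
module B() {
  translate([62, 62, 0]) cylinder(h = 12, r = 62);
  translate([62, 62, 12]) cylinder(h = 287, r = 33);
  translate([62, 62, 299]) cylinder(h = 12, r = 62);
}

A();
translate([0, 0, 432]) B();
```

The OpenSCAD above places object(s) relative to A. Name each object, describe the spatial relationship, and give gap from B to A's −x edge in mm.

The spool's min-x is at 0; the stool's min-x is 0; gap = 0 mm.

A is a stool. B is a spool. The spool is on top of the stool. The gap from the spool to the stool's −x edge is 0 mm.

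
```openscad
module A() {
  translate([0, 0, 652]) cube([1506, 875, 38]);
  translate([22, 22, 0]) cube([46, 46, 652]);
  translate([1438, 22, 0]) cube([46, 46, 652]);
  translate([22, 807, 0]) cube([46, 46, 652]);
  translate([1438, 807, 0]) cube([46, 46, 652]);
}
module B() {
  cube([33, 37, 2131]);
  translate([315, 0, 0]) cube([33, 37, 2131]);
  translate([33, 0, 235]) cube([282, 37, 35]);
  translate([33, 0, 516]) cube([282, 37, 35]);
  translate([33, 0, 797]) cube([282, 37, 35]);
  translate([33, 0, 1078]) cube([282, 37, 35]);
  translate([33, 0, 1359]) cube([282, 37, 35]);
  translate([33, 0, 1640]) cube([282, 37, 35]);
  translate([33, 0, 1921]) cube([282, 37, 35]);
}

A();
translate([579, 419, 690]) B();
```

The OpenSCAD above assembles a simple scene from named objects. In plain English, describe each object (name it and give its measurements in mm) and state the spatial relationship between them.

A is a table: top 1506 mm (x) × 875 mm (y), 38 mm thick, upper face at z = 690 mm, on four 46×46 mm square legs, each inset 22 mm from the nearest pair of top edges, running from z = 0 to the bottom of the top.

B is a wooden ladder with two side rails of 33×37 mm section and 2131 mm height, set 348 mm apart overall. Between them run 7 rectangular rungs (37 mm deep, 35 mm thick), front faces flush with the rails' −y face. The bottom of the first rung is 235 mm above the floor and each subsequent rung is 281 mm higher than the one below.

The ladder is on top of the table, centred.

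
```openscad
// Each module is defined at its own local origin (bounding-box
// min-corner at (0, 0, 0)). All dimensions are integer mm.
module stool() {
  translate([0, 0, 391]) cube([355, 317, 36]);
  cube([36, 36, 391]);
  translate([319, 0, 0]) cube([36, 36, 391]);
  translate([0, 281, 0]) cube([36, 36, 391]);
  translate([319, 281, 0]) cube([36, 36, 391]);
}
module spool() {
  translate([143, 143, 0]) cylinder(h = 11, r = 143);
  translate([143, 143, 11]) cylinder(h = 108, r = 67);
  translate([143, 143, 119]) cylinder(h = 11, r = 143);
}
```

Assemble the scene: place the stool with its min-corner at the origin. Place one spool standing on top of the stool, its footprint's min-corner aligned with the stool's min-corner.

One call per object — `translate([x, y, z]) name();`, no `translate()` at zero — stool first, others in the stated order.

stool();
translate([0, 0, 427]) spool();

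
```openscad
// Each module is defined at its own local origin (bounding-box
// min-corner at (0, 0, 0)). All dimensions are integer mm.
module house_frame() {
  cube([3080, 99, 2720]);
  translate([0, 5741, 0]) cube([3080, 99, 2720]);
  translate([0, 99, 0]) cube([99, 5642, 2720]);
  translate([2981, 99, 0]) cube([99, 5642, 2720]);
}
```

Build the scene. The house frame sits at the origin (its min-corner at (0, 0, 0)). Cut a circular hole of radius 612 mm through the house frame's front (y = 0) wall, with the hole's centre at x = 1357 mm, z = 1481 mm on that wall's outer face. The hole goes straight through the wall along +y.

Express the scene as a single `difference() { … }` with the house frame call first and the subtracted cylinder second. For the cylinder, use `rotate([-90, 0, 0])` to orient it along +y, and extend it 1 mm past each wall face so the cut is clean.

difference() {
  house_frame();
  translate([1357, -1, 1481]) rotate([-90, 0, 0]) cylinder(h = 101, r = 612);
}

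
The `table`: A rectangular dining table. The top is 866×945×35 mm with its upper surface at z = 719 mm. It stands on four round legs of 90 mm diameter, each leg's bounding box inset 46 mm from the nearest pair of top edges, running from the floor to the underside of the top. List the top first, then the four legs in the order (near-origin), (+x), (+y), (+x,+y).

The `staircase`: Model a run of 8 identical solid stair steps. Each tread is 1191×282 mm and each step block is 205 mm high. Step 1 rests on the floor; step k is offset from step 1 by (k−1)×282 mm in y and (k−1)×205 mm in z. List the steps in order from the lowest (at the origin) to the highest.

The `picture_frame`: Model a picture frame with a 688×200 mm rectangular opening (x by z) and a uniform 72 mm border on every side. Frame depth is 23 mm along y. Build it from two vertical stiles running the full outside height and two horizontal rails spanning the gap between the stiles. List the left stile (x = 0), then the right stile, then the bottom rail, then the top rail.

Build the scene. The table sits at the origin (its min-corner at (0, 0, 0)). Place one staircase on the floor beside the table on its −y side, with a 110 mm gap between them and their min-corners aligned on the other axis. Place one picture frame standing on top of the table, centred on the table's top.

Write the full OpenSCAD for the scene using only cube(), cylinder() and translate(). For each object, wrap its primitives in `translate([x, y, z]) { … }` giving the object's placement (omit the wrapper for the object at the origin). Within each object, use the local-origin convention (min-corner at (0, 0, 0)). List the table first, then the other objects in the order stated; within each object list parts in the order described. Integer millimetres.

translate([0, 0, 684]) cube([866, 945, 35]);
translate([91, 91, 0]) cylinder(h = 684, r = 45);
translate([775, 91, 0]) cylinder(h = 684, r = 45);
translate([91, 854, 0]) cylinder(h = 684, r = 45);
translate([775, 854, 0]) cylinder(h = 684, r = 45);
translate([0, -2366, 0]) {
  cube([1191, 282, 205]);
  translate([0, 282, 205]) cube([1191, 282, 205]);
  translate([0, 564, 410]) cube([1191, 282, 205]);
  translate([0, 846, 615]) cube([1191, 282, 205]);
  translate([0, 1128, 820]) cube([1191, 282, 205]);
  translate([0, 1410, 1025]) cube([1191, 282, 205]);
  translate([0, 1692, 1230]) cube([1191, 282, 205]);
  translate([0, 1974, 1435]) cube([1191, 282, 205]);
}
translate([17, 461, 719]) {
  cube([72, 23, 344]);
  translate([760, 0, 0]) cube([72, 23, 344]);
  translate([72, 0, 0]) cube([688, 23, 72]);
  translate([72, 0, 272]) cube([688, 23, 72]);
}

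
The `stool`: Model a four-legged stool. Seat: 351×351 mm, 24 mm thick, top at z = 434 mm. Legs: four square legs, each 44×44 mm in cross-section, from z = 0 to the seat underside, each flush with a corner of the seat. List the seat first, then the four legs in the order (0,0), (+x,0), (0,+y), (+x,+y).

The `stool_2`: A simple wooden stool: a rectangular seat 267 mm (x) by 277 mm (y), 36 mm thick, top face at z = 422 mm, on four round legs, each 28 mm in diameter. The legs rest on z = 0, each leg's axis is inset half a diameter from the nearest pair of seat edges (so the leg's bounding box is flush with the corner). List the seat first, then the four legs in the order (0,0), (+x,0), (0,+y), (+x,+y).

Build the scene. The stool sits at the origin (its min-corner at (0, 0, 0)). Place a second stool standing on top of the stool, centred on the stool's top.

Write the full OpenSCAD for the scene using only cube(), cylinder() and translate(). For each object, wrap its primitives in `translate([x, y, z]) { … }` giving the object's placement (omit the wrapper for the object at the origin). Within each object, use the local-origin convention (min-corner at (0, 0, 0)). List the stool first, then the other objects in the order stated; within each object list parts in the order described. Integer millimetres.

translate([0, 0, 410]) cube([351, 351, 24]);
cube([44, 44, 410]);
translate([307, 0, 0]) cube([44, 44, 410]);
translate([0, 307, 0]) cube([44, 44, 410]);
translate([307, 307, 0]) cube([44, 44, 410]);
translate([42, 37, 434]) {
  translate([0, 0, 386]) cube([267, 277, 36]);
  translate([14, 14, 0]) cylinder(h = 386, r = 14);
  translate([253, 14, 0]) cylinder(h = 386, r = 14);
  translate([14, 263, 0]) cylinder(h = 386, r = 14);
  translate([253, 263, 0]) cylinder(h = 386, r = 14);
}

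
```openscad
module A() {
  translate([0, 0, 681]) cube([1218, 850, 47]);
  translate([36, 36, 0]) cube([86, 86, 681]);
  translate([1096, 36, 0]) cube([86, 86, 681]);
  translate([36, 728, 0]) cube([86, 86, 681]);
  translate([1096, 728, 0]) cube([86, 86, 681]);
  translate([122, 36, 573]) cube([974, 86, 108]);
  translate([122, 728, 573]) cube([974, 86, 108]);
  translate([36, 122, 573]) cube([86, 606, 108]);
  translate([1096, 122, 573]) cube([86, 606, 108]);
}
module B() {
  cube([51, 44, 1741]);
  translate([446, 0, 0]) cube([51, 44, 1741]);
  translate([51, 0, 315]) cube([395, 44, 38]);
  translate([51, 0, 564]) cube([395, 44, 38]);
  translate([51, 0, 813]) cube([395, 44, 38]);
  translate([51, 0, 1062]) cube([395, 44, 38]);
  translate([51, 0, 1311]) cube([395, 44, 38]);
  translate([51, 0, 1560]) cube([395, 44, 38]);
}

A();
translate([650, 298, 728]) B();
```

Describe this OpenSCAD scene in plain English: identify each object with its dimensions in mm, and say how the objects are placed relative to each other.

A is a table: top 1218 mm (x) × 850 mm (y), 47 mm thick, upper face at z = 728 mm, on four 86×86 mm square legs, each inset 36 mm from the nearest pair of top edges, running from z = 0 to the bottom of the top. Four apron rails, 86 mm thick and 108 mm tall, run between adjacent legs with their top edges flush with the underside of the top and their outer faces flush with the legs' outer faces.

B is a straight ladder. Two 51×44 mm vertical rails, 1741 mm tall, stand 497 mm apart (outside-to-outside) with their front faces coplanar on the −y side. 6 rungs, each 44 mm deep and 38 mm tall, span between the inner faces of the rails, front faces flush with the rails. The lowest rung's underside is at z = 315 mm and rungs are spaced 249 mm apart (underside to underside).

The ladder is on top of the table.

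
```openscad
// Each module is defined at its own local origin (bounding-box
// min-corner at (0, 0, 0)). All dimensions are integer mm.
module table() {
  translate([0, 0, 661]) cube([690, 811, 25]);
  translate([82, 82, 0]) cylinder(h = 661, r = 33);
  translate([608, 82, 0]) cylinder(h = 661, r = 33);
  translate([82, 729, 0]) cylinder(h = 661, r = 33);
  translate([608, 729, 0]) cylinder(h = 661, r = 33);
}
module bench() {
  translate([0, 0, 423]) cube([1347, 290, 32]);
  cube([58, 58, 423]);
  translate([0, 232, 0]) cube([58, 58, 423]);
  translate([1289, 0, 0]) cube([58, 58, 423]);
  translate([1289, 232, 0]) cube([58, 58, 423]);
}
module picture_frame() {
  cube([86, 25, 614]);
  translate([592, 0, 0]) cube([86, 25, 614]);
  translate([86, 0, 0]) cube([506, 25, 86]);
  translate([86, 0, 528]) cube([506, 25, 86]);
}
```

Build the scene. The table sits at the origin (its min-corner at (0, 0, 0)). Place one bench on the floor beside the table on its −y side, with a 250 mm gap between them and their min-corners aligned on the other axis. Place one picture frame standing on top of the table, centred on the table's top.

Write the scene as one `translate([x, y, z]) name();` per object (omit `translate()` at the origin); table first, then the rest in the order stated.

table();
translate([0, -540, 0]) bench();
translate([6, 393, 686]) picture_frame();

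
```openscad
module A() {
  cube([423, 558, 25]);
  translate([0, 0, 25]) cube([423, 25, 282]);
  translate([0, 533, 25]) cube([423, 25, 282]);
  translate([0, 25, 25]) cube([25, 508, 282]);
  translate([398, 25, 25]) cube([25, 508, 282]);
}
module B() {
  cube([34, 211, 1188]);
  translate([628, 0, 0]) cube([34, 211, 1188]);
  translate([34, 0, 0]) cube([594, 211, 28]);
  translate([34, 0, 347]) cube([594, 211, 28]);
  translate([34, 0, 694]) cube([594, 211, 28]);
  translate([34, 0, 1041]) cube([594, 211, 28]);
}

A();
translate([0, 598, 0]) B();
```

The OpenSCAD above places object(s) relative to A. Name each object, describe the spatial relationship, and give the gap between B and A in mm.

A is an open box. B is a bookshelf. The bookshelf is on the floor beside the open box on its +y side. The gap between the bookshelf and the open box is 40 mm.

The bookshelf's nearest face is 40 mm from the open box's +y face.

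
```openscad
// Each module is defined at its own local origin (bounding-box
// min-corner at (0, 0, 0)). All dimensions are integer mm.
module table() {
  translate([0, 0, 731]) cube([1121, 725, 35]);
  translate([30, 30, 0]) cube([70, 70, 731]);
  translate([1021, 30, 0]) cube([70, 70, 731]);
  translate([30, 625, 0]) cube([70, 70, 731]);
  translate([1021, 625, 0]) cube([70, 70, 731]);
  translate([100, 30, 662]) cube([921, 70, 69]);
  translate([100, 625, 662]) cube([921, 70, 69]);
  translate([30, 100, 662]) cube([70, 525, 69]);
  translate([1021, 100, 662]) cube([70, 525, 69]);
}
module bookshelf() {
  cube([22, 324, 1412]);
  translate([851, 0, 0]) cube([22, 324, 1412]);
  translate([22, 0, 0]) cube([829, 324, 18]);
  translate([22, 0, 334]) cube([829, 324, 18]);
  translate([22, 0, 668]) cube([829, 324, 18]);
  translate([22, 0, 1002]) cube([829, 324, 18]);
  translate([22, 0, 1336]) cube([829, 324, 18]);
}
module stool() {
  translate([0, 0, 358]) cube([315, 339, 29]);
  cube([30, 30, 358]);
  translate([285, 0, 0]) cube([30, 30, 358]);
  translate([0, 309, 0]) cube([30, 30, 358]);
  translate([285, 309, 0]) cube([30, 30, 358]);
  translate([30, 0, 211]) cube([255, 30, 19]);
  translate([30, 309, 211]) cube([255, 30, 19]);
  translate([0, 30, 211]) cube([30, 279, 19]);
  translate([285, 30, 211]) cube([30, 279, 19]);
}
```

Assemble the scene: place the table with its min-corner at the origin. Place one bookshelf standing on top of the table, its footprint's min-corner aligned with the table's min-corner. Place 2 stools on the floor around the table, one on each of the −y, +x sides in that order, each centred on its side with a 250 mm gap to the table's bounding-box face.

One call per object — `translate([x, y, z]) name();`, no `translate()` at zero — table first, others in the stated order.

table();
translate([0, 0, 766]) bookshelf();
translate([403, -589, 0]) stool();
translate([1371, 193, 0]) stool();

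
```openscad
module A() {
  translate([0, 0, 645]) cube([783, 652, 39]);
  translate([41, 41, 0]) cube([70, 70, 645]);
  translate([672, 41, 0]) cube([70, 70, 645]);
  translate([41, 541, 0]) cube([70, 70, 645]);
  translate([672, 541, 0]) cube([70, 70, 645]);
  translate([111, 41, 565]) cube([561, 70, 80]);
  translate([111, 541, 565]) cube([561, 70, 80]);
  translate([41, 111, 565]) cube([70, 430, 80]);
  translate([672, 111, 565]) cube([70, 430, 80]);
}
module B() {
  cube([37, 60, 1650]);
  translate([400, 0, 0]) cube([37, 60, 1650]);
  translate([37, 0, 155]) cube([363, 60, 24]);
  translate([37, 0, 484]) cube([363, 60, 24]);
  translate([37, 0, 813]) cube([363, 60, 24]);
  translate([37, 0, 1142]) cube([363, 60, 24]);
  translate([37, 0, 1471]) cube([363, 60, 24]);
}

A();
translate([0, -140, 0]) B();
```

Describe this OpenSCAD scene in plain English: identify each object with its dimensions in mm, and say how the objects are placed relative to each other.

A is a rectangular dining table. The top is 783×652×39 mm with its upper surface at z = 684 mm. It stands on four 70×70 mm square legs, each inset 41 mm from the nearest pair of top edges, running from the floor to the underside of the top. Four apron rails, 70 mm thick and 80 mm tall, run between adjacent legs with their top edges flush with the underside of the top and their outer faces flush with the legs' outer faces.

B is a wooden ladder with two side rails of 37×60 mm section and 1650 mm height, set 437 mm apart overall. Between them run 5 rectangular rungs (60 mm deep, 24 mm thick), front faces flush with the rails' −y face. The bottom of the first rung is 155 mm above the floor and each subsequent rung is 329 mm higher than the one below.

The ladder is on the floor beside the table on its −y side.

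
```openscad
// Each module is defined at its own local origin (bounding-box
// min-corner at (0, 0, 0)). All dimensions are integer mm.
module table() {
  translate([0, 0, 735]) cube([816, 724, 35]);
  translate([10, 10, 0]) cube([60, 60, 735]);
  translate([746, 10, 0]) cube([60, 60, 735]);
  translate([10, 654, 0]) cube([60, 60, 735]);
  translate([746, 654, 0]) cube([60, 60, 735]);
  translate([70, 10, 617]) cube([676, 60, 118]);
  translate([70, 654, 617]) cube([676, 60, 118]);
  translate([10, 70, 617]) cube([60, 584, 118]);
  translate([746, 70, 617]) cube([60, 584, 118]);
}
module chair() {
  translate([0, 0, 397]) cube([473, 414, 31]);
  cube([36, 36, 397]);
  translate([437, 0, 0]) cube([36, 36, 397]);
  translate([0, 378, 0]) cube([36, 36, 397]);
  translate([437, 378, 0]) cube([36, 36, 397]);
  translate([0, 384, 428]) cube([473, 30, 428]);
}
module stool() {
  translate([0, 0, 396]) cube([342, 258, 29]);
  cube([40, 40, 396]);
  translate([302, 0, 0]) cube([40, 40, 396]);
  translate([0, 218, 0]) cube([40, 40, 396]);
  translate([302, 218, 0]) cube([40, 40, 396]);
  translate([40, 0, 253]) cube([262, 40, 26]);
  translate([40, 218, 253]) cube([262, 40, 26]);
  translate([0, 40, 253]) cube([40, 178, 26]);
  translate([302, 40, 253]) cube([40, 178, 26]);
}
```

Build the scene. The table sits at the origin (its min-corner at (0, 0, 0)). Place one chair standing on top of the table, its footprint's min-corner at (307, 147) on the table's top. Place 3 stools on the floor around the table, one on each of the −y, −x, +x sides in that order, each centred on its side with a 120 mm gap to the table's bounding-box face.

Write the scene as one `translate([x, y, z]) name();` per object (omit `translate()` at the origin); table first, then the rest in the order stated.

table();
translate([307, 147, 770]) chair();
translate([237, -378, 0]) stool();
translate([-462, 233, 0]) stool();
translate([936, 233, 0]) stool();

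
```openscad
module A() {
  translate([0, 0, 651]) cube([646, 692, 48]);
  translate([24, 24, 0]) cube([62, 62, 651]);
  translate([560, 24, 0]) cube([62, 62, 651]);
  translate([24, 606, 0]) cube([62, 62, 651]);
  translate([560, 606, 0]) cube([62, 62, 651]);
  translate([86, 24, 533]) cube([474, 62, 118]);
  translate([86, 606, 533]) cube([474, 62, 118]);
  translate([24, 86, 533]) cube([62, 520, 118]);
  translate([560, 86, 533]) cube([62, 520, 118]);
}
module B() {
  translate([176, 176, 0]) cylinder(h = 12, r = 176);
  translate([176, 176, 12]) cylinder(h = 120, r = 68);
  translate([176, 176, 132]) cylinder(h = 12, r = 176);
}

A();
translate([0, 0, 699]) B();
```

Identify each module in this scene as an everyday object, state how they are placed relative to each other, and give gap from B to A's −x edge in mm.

A is a table. B is a spool. The spool is on top of the table. The gap from the spool to the table's −x edge is 0 mm.

The spool's min-x is at 0; the table's min-x is 0; gap = 0 mm.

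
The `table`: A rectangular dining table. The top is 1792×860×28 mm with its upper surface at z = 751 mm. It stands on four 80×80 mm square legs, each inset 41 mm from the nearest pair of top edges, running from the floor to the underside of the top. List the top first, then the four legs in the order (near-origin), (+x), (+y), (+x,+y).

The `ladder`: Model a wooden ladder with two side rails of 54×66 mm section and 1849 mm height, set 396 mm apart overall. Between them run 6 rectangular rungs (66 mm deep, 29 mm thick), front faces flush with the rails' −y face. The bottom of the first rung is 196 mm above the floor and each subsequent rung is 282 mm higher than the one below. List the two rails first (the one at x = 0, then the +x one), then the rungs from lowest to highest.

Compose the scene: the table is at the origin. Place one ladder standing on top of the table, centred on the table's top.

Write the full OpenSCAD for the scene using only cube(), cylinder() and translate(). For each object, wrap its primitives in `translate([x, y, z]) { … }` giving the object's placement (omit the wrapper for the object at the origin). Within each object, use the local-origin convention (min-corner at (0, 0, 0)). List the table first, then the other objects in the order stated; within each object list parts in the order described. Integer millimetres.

translate([0, 0, 723]) cube([1792, 860, 28]);
translate([41, 41, 0]) cube([80, 80, 723]);
translate([1671, 41, 0]) cube([80, 80, 723]);
translate([41, 739, 0]) cube([80, 80, 723]);
translate([1671, 739, 0]) cube([80, 80, 723]);
translate([698, 397, 751]) {
  cube([54, 66, 1849]);
  translate([342, 0, 0]) cube([54, 66, 1849]);
  translate([54, 0, 196]) cube([288, 66, 29]);
  translate([54, 0, 478]) cube([288, 66, 29]);
  translate([54, 0, 760]) cube([288, 66, 29]);
  translate([54, 0, 1042]) cube([288, 66, 29]);
  translate([54, 0, 1324]) cube([288, 66, 29]);
  translate([54, 0, 1606]) cube([288, 66, 29]);
}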